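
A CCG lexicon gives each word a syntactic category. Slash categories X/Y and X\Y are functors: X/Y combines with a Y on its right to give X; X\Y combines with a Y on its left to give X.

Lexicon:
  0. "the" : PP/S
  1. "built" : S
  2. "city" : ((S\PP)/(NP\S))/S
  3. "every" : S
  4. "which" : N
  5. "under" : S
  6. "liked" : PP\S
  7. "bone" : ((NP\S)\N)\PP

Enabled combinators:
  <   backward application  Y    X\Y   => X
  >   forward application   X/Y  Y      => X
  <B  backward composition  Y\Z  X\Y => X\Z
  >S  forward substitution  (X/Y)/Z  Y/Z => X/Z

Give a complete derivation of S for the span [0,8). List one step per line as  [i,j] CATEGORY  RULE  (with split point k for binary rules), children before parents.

[0,8] S   <
  [0,2] PP   >
    [0,1] "the" : PP/S
    [1,2] "built" : S
  [2,8] S\PP   >
    [2,4] (S\PP)/(NP\S)   >
      [2,3] "city" : ((S\PP)/(NP\S))/S
      [3,4] "every" : S
    [4,8] NP\S   <
      [4,5] "which" : N
      [5,8] (NP\S)\N   <
        [5,7] PP   <
          [5,6] "under" : S
          [6,7] "liked" : PP\S
        [7,8] "bone" : ((NP\S)\N)\PP

[0,1] PP/S  lex  "the"
[1,2] S  lex  "built"
[0,2] PP  >  k=1
[2,3] ((S\PP)/(NP\S))/S  lex  "city"
[3,4] S  lex  "every"
[2,4] (S\PP)/(NP\S)  >  k=3
[4,5] N  lex  "which"
[5,6] S  lex  "under"
[6,7] PP\S  lex  "liked"
[5,7] PP  <  k=6
[7,8] ((NP\S)\N)\PP  lex  "bone"
[5,8] (NP\S)\N  <  k=7
[4,8] NP\S  <  k=5
[2,8] S\PP  >  k=4
[0,8] S  <  k=2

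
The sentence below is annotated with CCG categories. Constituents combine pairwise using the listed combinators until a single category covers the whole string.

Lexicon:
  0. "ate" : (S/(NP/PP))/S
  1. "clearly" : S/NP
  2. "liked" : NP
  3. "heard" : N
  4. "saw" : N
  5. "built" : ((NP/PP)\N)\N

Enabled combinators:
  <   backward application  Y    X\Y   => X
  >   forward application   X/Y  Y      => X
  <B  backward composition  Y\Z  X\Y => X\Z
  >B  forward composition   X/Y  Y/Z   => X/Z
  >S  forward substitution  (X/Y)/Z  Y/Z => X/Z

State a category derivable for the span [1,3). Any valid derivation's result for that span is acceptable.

[0,6] S   >
  [0,3] S/(NP/PP)   >
    [0,1] "ate" : (S/(NP/PP))/S
    [1,3] S   >
      [1,2] "clearly" : S/NP
      [2,3] "liked" : NP
  [3,6] NP/PP   <
    [3,4] "heard" : N
    [4,6] (NP/PP)\N   <
      [4,5] "saw" : N
      [5,6] "built" : ((NP/PP)\N)\N

S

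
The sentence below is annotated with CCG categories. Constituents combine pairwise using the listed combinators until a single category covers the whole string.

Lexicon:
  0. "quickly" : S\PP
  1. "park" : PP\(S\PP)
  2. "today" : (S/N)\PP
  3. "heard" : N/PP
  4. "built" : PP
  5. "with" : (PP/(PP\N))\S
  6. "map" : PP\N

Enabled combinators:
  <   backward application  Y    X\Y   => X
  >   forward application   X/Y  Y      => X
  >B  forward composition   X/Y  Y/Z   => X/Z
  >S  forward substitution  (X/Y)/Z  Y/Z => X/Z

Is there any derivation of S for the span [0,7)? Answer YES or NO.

S\PP PP\(S\PP) (S/N)\PP N/PP PP (PP/(PP\N))\S PP\N
CKY chart[0,7] = {PP}; S ∉ chart

NO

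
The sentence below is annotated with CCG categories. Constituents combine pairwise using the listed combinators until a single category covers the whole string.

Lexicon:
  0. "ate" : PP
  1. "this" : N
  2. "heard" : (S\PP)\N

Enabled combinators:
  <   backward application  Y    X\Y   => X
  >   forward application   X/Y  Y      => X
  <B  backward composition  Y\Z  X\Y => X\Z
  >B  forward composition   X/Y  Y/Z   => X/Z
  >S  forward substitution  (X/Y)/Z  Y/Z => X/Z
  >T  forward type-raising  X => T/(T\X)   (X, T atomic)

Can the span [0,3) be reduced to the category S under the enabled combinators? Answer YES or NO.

YES

[0,3] S   >
  [0,1] S/(S\PP)   >T
    [0,1] "ate" : PP
  [1,3] S\PP   <
    [1,2] "this" : N
    [2,3] "heard" : (S\PP)\N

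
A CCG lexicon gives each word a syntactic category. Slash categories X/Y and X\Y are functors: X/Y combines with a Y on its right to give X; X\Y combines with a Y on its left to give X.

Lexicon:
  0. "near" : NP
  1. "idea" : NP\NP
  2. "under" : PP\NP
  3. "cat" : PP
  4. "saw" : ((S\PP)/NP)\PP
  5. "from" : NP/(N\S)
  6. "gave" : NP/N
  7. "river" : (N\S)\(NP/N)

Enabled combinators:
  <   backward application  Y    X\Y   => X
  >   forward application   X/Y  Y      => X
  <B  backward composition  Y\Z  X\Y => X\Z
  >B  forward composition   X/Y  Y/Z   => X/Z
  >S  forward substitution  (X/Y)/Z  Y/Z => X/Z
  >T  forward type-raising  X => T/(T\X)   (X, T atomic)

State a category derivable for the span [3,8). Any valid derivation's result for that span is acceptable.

[0,8] S   <
  [0,1] "near" : NP
  [1,8] S\NP   <B
    [1,3] PP\NP   <B
      [1,2] "idea" : NP\NP
      [2,3] "under" : PP\NP
    [3,8] S\PP   >
      [3,5] (S\PP)/NP   <
        [3,4] "cat" : PP
        [4,5] "saw" : ((S\PP)/NP)\PP
      [5,8] NP   >
        [5,6] "from" : NP/(N\S)
        [6,8] N\S   <
          [6,7] "gave" : NP/N
          [7,8] "river" : (N\S)\(NP/N)

S\PP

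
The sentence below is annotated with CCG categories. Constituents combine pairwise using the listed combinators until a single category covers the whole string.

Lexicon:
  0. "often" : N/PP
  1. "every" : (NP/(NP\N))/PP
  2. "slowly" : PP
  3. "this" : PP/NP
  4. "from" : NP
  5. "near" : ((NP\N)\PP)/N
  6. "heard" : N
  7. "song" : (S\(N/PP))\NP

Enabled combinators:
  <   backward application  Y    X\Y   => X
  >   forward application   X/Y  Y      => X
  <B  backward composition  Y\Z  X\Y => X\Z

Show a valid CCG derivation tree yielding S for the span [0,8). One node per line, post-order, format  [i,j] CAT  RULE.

[0,1] N/PP  lex  "often"
[1,2] (NP/(NP\N))/PP  lex  "every"
[2,3] PP  lex  "slowly"
[1,3] NP/(NP\N)  >  k=2
[3,4] PP/NP  lex  "this"
[4,5] NP  lex  "from"
[3,5] PP  >  k=4
[5,6] ((NP\N)\PP)/N  lex  "near"
[6,7] N  lex  "heard"
[5,7] (NP\N)\PP  >  k=6
[3,7] NP\N  <  k=5
[1,7] NP  >  k=3
[7,8] (S\(N/PP))\NP  lex  "song"
[1,8] S\(N/PP)  <  k=7
[0,8] S  <  k=1

[0,8] S   <
  [0,1] "often" : N/PP
  [1,8] S\(N/PP)   <
    [1,7] NP   >
      [1,3] NP/(NP\N)   >
        [1,2] "every" : (NP/(NP\N))/PP
        [2,3] "slowly" : PP
      [3,7] NP\N   <
        [3,5] PP   >
          [3,4] "this" : PP/NP
          [4,5] "from" : NP
        [5,7] (NP\N)\PP   >
          [5,6] "near" : ((NP\N)\PP)/N
          [6,7] "heard" : N
    [7,8] "song" : (S\(N/PP))\NP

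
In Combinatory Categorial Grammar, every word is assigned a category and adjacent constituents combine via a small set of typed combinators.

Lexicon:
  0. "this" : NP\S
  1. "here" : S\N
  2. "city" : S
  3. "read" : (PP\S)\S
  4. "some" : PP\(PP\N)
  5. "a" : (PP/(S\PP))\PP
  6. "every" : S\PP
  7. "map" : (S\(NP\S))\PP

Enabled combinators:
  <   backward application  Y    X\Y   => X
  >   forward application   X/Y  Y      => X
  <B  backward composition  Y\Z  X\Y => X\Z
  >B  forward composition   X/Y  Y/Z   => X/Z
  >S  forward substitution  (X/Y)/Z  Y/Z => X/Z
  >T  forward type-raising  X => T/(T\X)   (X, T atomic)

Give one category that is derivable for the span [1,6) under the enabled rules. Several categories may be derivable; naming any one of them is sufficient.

[0,8] S   <
  [0,1] "this" : NP\S
  [1,8] S\(NP\S)   <
    [1,7] PP   >
      [1,6] PP/(S\PP)   <
        [1,5] PP   <
          [1,4] PP\N   <B
            [1,2] "here" : S\N
            [2,4] PP\S   <
              [2,3] "city" : S
              [3,4] "read" : (PP\S)\S
          [4,5] "some" : PP\(PP\N)
        [5,6] "a" : (PP/(S\PP))\PP
      [6,7] "every" : S\PP
    [7,8] "map" : (S\(NP\S))\PP

PP/(S\PP)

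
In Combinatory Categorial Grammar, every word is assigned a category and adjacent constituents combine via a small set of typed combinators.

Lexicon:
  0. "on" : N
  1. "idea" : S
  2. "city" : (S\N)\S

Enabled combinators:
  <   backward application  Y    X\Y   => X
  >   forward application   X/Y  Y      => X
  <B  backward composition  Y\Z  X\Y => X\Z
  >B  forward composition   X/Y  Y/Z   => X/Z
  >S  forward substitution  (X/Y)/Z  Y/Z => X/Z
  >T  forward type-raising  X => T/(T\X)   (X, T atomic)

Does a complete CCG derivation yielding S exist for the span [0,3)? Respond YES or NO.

[0,3] S   <
  [0,1] "on" : N
  [1,3] S\N   <
    [1,2] "idea" : S
    [2,3] "city" : (S\N)\S

YES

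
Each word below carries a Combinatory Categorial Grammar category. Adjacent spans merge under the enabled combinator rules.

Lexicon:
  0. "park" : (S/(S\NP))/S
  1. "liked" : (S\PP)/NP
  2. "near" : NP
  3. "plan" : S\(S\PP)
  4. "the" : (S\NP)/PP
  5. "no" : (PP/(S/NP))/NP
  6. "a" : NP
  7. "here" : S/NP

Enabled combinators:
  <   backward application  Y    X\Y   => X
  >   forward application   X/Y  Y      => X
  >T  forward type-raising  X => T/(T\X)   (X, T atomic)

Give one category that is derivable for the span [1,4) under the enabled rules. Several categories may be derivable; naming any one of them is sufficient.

[0,8] S   >
  [0,4] S/(S\NP)   >
    [0,1] "park" : (S/(S\NP))/S
    [1,4] S   <
      [1,3] S\PP   >
        [1,2] "liked" : (S\PP)/NP
        [2,3] "near" : NP
      [3,4] "plan" : S\(S\PP)
  [4,8] S\NP   >
    [4,5] "the" : (S\NP)/PP
    [5,8] PP   >
      [5,7] PP/(S/NP)   >
        [5,6] "no" : (PP/(S/NP))/NP
        [6,7] "a" : NP
      [7,8] "here" : S/NP

S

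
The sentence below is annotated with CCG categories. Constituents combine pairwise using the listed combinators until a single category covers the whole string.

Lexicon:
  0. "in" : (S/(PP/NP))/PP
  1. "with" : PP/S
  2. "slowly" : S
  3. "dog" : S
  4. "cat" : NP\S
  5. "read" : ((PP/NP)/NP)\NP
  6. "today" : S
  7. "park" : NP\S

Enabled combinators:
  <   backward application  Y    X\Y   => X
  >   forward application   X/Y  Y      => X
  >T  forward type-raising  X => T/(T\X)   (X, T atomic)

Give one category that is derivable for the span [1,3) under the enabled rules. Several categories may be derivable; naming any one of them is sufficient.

[0,8] S   >
  [0,3] S/(PP/NP)   >
    [0,1] "in" : (S/(PP/NP))/PP
    [1,3] PP   >
      [1,2] "with" : PP/S
      [2,3] "slowly" : S
  [3,8] PP/NP   >
    [3,6] (PP/NP)/NP   <
      [3,5] NP   <
        [3,4] "dog" : S
        [4,5] "cat" : NP\S
      [5,6] "read" : ((PP/NP)/NP)\NP
    [6,8] NP   >
      [6,7] NP/(NP\S)   >T
        [6,7] "today" : S
      [7,8] "park" : NP\S

PP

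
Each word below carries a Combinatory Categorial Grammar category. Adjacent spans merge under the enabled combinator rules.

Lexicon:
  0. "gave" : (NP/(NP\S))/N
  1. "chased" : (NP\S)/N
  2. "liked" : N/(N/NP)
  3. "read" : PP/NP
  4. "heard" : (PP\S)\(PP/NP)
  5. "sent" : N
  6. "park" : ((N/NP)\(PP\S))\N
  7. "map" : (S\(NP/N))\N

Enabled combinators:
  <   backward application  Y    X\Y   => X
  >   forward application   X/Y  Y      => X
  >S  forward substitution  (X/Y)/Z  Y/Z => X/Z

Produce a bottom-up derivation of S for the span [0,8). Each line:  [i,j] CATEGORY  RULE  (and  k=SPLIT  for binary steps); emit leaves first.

[0,8] S   <
  [0,2] NP/N   >S
    [0,1] "gave" : (NP/(NP\S))/N
    [1,2] "chased" : (NP\S)/N
  [2,8] S\(NP/N)   <
    [2,7] N   >
      [2,3] "liked" : N/(N/NP)
      [3,7] N/NP   <
        [3,5] PP\S   <
          [3,4] "read" : PP/NP
          [4,5] "heard" : (PP\S)\(PP/NP)
        [5,7] (N/NP)\(PP\S)   <
          [5,6] "sent" : N
          [6,7] "park" : ((N/NP)\(PP\S))\N
    [7,8] "map" : (S\(NP/N))\N

[0,1] (NP/(NP\S))/N  lex  "gave"
[1,2] (NP\S)/N  lex  "chased"
[0,2] NP/N  >S  k=1
[2,3] N/(N/NP)  lex  "liked"
[3,4] PP/NP  lex  "read"
[4,5] (PP\S)\(PP/NP)  lex  "heard"
[3,5] PP\S  <  k=4
[5,6] N  lex  "sent"
[6,7] ((N/NP)\(PP\S))\N  lex  "park"
[5,7] (N/NP)\(PP\S)  <  k=6
[3,7] N/NP  <  k=5
[2,7] N  >  k=3
[7,8] (S\(NP/N))\N  lex  "map"
[2,8] S\(NP/N)  <  k=7
[0,8] S  <  k=2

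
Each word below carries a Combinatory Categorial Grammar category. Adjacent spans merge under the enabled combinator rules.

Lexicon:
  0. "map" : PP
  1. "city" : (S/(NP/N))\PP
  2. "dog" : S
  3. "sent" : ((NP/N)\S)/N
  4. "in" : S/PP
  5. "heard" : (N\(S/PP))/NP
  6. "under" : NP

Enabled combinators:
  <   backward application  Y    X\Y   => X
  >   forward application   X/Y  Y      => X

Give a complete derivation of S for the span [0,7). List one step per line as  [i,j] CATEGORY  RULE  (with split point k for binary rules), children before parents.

[0,7] S   >
  [0,2] S/(NP/N)   <
    [0,1] "map" : PP
    [1,2] "city" : (S/(NP/N))\PP
  [2,7] NP/N   <
    [2,3] "dog" : S
    [3,7] (NP/N)\S   >
      [3,4] "sent" : ((NP/N)\S)/N
      [4,7] N   <
        [4,5] "in" : S/PP
        [5,7] N\(S/PP)   >
          [5,6] "heard" : (N\(S/PP))/NP
          [6,7] "under" : NP

[0,1] PP  lex  "map"
[1,2] (S/(NP/N))\PP  lex  "city"
[0,2] S/(NP/N)  <  k=1
[2,3] S  lex  "dog"
[3,4] ((NP/N)\S)/N  lex  "sent"
[4,5] S/PP  lex  "in"
[5,6] (N\(S/PP))/NP  lex  "heard"
[6,7] NP  lex  "under"
[5,7] N\(S/PP)  >  k=6
[4,7] N  <  k=5
[3,7] (NP/N)\S  >  k=4
[2,7] NP/N  <  k=3
[0,7] S  >  k=2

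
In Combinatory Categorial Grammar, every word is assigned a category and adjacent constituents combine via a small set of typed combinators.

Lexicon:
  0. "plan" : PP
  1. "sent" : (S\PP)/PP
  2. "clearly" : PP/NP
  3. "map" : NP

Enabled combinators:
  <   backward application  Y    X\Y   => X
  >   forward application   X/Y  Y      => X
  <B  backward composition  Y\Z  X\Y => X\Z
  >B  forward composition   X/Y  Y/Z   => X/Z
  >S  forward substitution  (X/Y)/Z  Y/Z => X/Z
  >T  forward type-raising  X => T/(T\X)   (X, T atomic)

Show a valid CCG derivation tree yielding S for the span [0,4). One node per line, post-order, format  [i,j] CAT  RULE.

[0,1] PP  lex  "plan"
[1,2] (S\PP)/PP  lex  "sent"
[2,3] PP/NP  lex  "clearly"
[3,4] NP  lex  "map"
[2,4] PP  >  k=3
[1,4] S\PP  >  k=2
[0,4] S  <  k=1

[0,4] S   <
  [0,1] "plan" : PP
  [1,4] S\PP   >
    [1,2] "sent" : (S\PP)/PP
    [2,4] PP   >
      [2,3] "clearly" : PP/NP
      [3,4] "map" : NP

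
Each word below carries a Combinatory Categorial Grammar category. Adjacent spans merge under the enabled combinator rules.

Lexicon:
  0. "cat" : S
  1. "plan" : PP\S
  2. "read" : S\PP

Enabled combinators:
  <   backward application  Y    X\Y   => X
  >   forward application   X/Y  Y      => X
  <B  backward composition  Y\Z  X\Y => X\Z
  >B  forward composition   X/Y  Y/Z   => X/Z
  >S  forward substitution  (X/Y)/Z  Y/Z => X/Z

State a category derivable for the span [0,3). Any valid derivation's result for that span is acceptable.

S

[0,3] S   <
  [0,2] PP   <
    [0,1] "cat" : S
    [1,2] "plan" : PP\S
  [2,3] "read" : S\PP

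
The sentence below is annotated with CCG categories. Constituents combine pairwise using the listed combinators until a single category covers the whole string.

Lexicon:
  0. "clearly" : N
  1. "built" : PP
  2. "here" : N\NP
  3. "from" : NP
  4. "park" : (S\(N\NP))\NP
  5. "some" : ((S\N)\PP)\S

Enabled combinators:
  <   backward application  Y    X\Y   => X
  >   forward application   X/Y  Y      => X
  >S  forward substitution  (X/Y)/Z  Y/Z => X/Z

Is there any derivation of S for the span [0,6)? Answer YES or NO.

[0,6] S   <
  [0,1] "clearly" : N
  [1,6] S\N   <
    [1,2] "built" : PP
    [2,6] (S\N)\PP   <
      [2,5] S   <
        [2,3] "here" : N\NP
        [3,5] S\(N\NP)   <
          [3,4] "from" : NP
          [4,5] "park" : (S\(N\NP))\NP
      [5,6] "some" : ((S\N)\PP)\S

YES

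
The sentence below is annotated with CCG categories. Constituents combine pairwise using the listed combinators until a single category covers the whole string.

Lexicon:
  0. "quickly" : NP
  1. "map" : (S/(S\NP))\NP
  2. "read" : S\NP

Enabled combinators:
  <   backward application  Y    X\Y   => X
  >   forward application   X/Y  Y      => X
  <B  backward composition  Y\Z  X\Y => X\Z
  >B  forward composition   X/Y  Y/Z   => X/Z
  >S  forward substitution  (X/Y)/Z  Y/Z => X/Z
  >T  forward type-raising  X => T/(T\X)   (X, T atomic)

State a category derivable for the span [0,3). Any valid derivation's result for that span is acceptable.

S

[0,3] S   >
  [0,2] S/(S\NP)   <
    [0,1] "quickly" : NP
    [1,2] "map" : (S/(S\NP))\NP
  [2,3] "read" : S\NP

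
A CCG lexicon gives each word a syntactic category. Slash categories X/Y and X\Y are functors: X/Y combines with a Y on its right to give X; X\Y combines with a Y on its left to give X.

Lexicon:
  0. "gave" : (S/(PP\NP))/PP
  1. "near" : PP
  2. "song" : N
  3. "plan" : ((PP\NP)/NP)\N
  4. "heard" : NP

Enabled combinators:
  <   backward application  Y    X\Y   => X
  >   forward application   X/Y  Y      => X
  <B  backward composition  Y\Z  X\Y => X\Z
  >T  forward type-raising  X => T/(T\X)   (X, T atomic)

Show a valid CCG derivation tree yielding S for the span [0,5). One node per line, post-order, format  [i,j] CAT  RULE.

[0,5] S   >
  [0,2] S/(PP\NP)   >
    [0,1] "gave" : (S/(PP\NP))/PP
    [1,2] "near" : PP
  [2,5] PP\NP   >
    [2,4] (PP\NP)/NP   <
      [2,3] "song" : N
      [3,4] "plan" : ((PP\NP)/NP)\N
    [4,5] "heard" : NP

[0,1] (S/(PP\NP))/PP  lex  "gave"
[1,2] PP  lex  "near"
[0,2] S/(PP\NP)  >  k=1
[2,3] N  lex  "song"
[3,4] ((PP\NP)/NP)\N  lex  "plan"
[2,4] (PP\NP)/NP  <  k=3
[4,5] NP  lex  "heard"
[2,5] PP\NP  >  k=4
[0,5] S  >  k=2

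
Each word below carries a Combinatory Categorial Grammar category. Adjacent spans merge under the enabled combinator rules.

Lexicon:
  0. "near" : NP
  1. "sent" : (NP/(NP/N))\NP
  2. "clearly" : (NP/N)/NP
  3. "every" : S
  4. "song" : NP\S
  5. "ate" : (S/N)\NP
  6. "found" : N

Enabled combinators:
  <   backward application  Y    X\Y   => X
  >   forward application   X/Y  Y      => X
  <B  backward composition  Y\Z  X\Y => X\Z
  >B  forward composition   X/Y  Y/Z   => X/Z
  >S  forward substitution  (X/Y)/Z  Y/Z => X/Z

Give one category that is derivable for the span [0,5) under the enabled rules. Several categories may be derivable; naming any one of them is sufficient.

[0,7] S   >
  [0,6] S/N   <
    [0,5] NP   >
      [0,2] NP/(NP/N)   <
        [0,1] "near" : NP
        [1,2] "sent" : (NP/(NP/N))\NP
      [2,5] NP/N   >
        [2,3] "clearly" : (NP/N)/NP
        [3,5] NP   <
          [3,4] "every" : S
          [4,5] "song" : NP\S
    [5,6] "ate" : (S/N)\NP
  [6,7] "found" : N

NP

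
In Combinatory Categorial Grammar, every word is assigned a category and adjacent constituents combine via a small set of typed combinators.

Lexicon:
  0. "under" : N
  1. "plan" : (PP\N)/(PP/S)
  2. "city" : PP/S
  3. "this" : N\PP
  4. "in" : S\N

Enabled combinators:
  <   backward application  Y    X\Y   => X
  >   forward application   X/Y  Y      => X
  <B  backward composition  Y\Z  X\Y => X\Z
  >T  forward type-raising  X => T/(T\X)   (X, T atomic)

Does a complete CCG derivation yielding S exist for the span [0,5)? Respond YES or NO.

[0,5] S   <
  [0,1] "under" : N
  [1,5] S\N   <B
    [1,3] PP\N   >
      [1,2] "plan" : (PP\N)/(PP/S)
      [2,3] "city" : PP/S
    [3,5] S\PP   <B
      [3,4] "this" : N\PP
      [4,5] "in" : S\N

YES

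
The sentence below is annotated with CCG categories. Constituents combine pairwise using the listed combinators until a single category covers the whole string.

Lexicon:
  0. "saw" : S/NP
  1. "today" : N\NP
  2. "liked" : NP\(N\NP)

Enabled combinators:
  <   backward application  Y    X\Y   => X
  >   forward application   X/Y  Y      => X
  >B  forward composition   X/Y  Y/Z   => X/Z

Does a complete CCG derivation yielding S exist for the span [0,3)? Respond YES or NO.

[0,3] S   >
  [0,1] "saw" : S/NP
  [1,3] NP   <
    [1,2] "today" : N\NP
    [2,3] "liked" : NP\(N\NP)

YES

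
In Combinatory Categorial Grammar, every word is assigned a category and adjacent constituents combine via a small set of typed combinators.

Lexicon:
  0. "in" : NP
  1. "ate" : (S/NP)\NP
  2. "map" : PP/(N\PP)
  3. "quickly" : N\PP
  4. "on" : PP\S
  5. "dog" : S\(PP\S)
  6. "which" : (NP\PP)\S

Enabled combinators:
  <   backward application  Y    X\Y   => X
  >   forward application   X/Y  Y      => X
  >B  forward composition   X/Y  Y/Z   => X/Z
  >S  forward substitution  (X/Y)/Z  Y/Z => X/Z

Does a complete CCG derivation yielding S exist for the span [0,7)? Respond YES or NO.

[0,7] S   >
  [0,2] S/NP   <
    [0,1] "in" : NP
    [1,2] "ate" : (S/NP)\NP
  [2,7] NP   <
    [2,4] PP   >
      [2,3] "map" : PP/(N\PP)
      [3,4] "quickly" : N\PP
    [4,7] NP\PP   <
      [4,6] S   <
        [4,5] "on" : PP\S
        [5,6] "dog" : S\(PP\S)
      [6,7] "which" : (NP\PP)\S

YES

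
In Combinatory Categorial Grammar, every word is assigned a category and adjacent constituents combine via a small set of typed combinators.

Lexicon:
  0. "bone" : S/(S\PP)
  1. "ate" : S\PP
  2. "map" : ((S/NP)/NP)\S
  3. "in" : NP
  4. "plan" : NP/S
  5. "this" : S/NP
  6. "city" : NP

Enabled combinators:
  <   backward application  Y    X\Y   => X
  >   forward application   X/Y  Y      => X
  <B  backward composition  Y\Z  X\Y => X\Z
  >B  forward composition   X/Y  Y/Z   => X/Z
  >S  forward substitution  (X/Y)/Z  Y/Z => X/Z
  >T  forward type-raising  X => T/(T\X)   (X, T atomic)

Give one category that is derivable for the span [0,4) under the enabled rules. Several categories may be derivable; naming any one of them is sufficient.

[0,7] S   >
  [0,4] S/NP   >
    [0,3] (S/NP)/NP   <
      [0,2] S   >
        [0,1] "bone" : S/(S\PP)
        [1,2] "ate" : S\PP
      [2,3] "map" : ((S/NP)/NP)\S
    [3,4] "in" : NP
  [4,7] NP   >
    [4,5] "plan" : NP/S
    [5,7] S   >
      [5,6] "this" : S/NP
      [6,7] "city" : NP

S/NP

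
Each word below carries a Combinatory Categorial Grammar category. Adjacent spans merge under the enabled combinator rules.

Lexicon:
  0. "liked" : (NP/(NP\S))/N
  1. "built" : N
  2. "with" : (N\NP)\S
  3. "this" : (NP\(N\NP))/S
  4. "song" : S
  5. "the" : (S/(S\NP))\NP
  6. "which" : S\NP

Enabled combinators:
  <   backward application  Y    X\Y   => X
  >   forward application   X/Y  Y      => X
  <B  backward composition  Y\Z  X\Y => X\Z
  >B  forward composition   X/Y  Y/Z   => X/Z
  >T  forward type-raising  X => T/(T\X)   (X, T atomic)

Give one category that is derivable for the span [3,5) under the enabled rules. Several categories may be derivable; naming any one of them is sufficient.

NP\(N\NP)

[0,7] S   >
  [0,6] S/(S\NP)   <
    [0,5] NP   >
      [0,2] NP/(NP\S)   >
        [0,1] "liked" : (NP/(NP\S))/N
        [1,2] "built" : N
      [2,5] NP\S   <B
        [2,3] "with" : (N\NP)\S
        [3,5] NP\(N\NP)   >
          [3,4] "this" : (NP\(N\NP))/S
          [4,5] "song" : S
    [5,6] "the" : (S/(S\NP))\NP
  [6,7] "which" : S\NP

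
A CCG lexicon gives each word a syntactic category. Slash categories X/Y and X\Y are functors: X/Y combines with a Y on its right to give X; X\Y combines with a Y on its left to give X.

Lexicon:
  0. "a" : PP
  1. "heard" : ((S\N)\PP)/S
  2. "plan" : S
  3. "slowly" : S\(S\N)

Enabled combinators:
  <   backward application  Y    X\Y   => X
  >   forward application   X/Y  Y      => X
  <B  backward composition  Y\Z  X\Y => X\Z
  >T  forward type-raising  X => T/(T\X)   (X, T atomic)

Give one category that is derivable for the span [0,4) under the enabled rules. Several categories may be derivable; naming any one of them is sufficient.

S

[0,4] S   <
  [0,3] S\N   <
    [0,1] "a" : PP
    [1,3] (S\N)\PP   >
      [1,2] "heard" : ((S\N)\PP)/S
      [2,3] "plan" : S
  [3,4] "slowly" : S\(S\N)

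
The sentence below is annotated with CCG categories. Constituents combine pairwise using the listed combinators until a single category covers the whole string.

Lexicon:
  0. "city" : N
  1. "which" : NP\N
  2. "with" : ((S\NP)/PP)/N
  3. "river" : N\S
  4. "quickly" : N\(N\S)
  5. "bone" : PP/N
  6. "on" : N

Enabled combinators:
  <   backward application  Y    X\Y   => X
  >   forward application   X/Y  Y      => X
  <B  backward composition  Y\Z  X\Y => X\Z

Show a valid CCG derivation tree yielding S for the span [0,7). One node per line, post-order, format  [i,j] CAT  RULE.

[0,1] N  lex  "city"
[1,2] NP\N  lex  "which"
[0,2] NP  <  k=1
[2,3] ((S\NP)/PP)/N  lex  "with"
[3,4] N\S  lex  "river"
[4,5] N\(N\S)  lex  "quickly"
[3,5] N  <  k=4
[2,5] (S\NP)/PP  >  k=3
[5,6] PP/N  lex  "bone"
[6,7] N  lex  "on"
[5,7] PP  >  k=6
[2,7] S\NP  >  k=5
[0,7] S  <  k=2

[0,7] S   <
  [0,2] NP   <
    [0,1] "city" : N
    [1,2] "which" : NP\N
  [2,7] S\NP   >
    [2,5] (S\NP)/PP   >
      [2,3] "with" : ((S\NP)/PP)/N
      [3,5] N   <
        [3,4] "river" : N\S
        [4,5] "quickly" : N\(N\S)
    [5,7] PP   >
      [5,6] "bone" : PP/N
      [6,7] "on" : N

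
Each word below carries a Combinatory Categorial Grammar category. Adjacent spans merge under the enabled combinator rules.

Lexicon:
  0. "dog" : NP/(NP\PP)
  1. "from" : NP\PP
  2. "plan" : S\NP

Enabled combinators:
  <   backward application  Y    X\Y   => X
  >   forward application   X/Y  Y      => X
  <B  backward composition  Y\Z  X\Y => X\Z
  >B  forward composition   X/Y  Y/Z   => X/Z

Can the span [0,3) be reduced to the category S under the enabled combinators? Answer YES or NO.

[0,3] S   <
  [0,2] NP   >
    [0,1] "dog" : NP/(NP\PP)
    [1,2] "from" : NP\PP
  [2,3] "plan" : S\NP

YES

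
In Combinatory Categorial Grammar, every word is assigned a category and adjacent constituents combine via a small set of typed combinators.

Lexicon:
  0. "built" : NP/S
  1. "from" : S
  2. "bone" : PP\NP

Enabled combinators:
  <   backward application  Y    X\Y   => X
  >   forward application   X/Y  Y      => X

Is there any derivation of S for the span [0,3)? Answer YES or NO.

NP/S S PP\NP
CKY chart[0,3] = {PP}; S ∉ chart

NO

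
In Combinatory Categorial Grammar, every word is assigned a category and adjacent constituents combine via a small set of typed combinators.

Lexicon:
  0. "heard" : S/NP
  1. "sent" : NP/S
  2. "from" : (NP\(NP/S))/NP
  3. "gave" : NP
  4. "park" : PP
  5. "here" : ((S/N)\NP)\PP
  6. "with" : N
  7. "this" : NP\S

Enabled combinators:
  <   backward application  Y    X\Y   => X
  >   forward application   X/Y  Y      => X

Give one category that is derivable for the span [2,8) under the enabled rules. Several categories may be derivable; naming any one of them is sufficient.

[0,8] S   >
  [0,1] "heard" : S/NP
  [1,8] NP   <
    [1,2] "sent" : NP/S
    [2,8] NP\(NP/S)   >
      [2,3] "from" : (NP\(NP/S))/NP
      [3,8] NP   <
        [3,7] S   >
          [3,6] S/N   <
            [3,4] "gave" : NP
            [4,6] (S/N)\NP   <
              [4,5] "park" : PP
              [5,6] "here" : ((S/N)\NP)\PP
          [6,7] "with" : N
        [7,8] "this" : NP\S

NP\(NP/S)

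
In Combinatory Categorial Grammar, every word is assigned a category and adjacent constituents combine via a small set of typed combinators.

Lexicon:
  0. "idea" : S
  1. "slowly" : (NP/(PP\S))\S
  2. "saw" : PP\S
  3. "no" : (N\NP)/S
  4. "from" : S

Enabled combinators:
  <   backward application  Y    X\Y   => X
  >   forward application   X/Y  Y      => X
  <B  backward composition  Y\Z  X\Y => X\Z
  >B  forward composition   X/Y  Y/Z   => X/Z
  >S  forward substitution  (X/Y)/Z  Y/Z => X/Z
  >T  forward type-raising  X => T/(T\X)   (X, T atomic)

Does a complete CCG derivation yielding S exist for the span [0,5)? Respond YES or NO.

NO

S (NP/(PP\S))\S PP\S (N\NP)/S S
CKY chart[0,5] = {N, N/(N\N), N/(S\S), NP/(NP\N), PP/(PP\N), S/(S\N)}; S ∉ chart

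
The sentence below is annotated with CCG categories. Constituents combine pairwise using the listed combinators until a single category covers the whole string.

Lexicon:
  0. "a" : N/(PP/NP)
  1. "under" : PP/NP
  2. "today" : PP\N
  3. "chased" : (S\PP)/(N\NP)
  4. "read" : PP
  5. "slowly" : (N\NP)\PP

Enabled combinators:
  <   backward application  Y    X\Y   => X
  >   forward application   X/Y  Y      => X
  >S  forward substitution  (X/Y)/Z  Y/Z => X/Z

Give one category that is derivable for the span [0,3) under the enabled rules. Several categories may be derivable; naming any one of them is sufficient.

[0,6] S   <
  [0,3] PP   <
    [0,2] N   >
      [0,1] "a" : N/(PP/NP)
      [1,2] "under" : PP/NP
    [2,3] "today" : PP\N
  [3,6] S\PP   >
    [3,4] "chased" : (S\PP)/(N\NP)
    [4,6] N\NP   <
      [4,5] "read" : PP
      [5,6] "slowly" : (N\NP)\PP

PP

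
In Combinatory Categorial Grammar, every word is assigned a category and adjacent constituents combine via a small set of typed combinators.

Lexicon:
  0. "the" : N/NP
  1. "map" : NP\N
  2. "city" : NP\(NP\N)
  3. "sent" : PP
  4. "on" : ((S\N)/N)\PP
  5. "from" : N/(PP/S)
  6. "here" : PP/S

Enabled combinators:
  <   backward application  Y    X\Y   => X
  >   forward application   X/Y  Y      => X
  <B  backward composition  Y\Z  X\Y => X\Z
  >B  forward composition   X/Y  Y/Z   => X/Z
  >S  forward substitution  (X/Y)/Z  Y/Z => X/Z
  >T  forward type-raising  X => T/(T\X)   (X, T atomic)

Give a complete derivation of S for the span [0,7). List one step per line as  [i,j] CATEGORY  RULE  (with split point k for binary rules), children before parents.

[0,7] S   <
  [0,3] N   >
    [0,1] "the" : N/NP
    [1,3] NP   <
      [1,2] "map" : NP\N
      [2,3] "city" : NP\(NP\N)
  [3,7] S\N   >
    [3,5] (S\N)/N   <
      [3,4] "sent" : PP
      [4,5] "on" : ((S\N)/N)\PP
    [5,7] N   >
      [5,6] "from" : N/(PP/S)
      [6,7] "here" : PP/S

[0,1] N/NP  lex  "the"
[1,2] NP\N  lex  "map"
[2,3] NP\(NP\N)  lex  "city"
[1,3] NP  <  k=2
[0,3] N  >  k=1
[3,4] PP  lex  "sent"
[4,5] ((S\N)/N)\PP  lex  "on"
[3,5] (S\N)/N  <  k=4
[5,6] N/(PP/S)  lex  "from"
[6,7] PP/S  lex  "here"
[5,7] N  >  k=6
[3,7] S\N  >  k=5
[0,7] S  <  k=3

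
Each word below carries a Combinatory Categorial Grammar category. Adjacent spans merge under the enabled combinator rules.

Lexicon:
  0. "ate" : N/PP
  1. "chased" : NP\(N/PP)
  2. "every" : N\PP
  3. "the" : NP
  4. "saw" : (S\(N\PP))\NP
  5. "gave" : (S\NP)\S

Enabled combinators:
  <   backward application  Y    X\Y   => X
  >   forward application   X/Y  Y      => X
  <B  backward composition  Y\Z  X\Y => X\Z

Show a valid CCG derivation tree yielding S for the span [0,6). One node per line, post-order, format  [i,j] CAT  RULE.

[0,1] N/PP  lex  "ate"
[1,2] NP\(N/PP)  lex  "chased"
[0,2] NP  <  k=1
[2,3] N\PP  lex  "every"
[3,4] NP  lex  "the"
[4,5] (S\(N\PP))\NP  lex  "saw"
[3,5] S\(N\PP)  <  k=4
[2,5] S  <  k=3
[5,6] (S\NP)\S  lex  "gave"
[2,6] S\NP  <  k=5
[0,6] S  <  k=2

[0,6] S   <
  [0,2] NP   <
    [0,1] "ate" : N/PP
    [1,2] "chased" : NP\(N/PP)
  [2,6] S\NP   <
    [2,5] S   <
      [2,3] "every" : N\PP
      [3,5] S\(N\PP)   <
        [3,4] "the" : NP
        [4,5] "saw" : (S\(N\PP))\NP
    [5,6] "gave" : (S\NP)\S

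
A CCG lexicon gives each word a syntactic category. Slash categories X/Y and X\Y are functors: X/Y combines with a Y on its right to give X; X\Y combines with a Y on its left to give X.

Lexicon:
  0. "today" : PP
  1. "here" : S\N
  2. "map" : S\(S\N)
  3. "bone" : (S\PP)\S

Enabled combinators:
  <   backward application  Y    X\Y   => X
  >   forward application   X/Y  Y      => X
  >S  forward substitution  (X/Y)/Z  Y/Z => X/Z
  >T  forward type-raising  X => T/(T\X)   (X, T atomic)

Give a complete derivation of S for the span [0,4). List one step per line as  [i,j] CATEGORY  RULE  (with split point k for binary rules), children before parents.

[0,4] S   <
  [0,1] "today" : PP
  [1,4] S\PP   <
    [1,3] S   <
      [1,2] "here" : S\N
      [2,3] "map" : S\(S\N)
    [3,4] "bone" : (S\PP)\S

[0,1] PP  lex  "today"
[1,2] S\N  lex  "here"
[2,3] S\(S\N)  lex  "map"
[1,3] S  <  k=2
[3,4] (S\PP)\S  lex  "bone"
[1,4] S\PP  <  k=3
[0,4] S  <  k=1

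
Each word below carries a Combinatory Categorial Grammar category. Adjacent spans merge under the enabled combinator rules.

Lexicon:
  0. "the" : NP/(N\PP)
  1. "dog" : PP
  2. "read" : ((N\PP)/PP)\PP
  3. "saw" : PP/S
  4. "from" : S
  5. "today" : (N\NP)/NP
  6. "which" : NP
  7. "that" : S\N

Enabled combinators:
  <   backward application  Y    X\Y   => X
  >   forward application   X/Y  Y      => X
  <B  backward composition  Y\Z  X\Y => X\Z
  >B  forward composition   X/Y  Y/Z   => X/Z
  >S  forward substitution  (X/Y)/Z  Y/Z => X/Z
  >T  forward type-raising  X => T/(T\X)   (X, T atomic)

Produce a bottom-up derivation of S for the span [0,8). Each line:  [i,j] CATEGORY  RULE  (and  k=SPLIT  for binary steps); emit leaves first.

[0,8] S   <
  [0,5] NP   >
    [0,3] NP/PP   >B
      [0,1] "the" : NP/(N\PP)
      [1,3] (N\PP)/PP   <
        [1,2] "dog" : PP
        [2,3] "read" : ((N\PP)/PP)\PP
    [3,5] PP   >
      [3,4] "saw" : PP/S
      [4,5] "from" : S
  [5,8] S\NP   <B
    [5,7] N\NP   >
      [5,6] "today" : (N\NP)/NP
      [6,7] "which" : NP
    [7,8] "that" : S\N

[0,1] NP/(N\PP)  lex  "the"
[1,2] PP  lex  "dog"
[2,3] ((N\PP)/PP)\PP  lex  "read"
[1,3] (N\PP)/PP  <  k=2
[0,3] NP/PP  >B  k=1
[3,4] PP/S  lex  "saw"
[4,5] S  lex  "from"
[3,5] PP  >  k=4
[0,5] NP  >  k=3
[5,6] (N\NP)/NP  lex  "today"
[6,7] NP  lex  "which"
[5,7] N\NP  >  k=6
[7,8] S\N  lex  "that"
[5,8] S\NP  <B  k=7
[0,8] S  <  k=5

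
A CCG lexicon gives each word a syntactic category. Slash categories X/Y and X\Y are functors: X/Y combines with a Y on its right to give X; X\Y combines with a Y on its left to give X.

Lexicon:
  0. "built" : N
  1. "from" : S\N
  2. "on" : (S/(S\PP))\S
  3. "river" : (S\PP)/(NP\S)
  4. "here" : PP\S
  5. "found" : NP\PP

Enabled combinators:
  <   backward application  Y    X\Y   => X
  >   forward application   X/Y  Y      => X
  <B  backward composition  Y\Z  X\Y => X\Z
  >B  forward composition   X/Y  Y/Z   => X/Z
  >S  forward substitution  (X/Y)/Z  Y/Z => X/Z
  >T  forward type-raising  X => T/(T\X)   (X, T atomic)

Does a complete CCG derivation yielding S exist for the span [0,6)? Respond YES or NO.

YES

[0,6] S   >
  [0,3] S/(S\PP)   <
    [0,2] S   <
      [0,1] "built" : N
      [1,2] "from" : S\N
    [2,3] "on" : (S/(S\PP))\S
  [3,6] S\PP   >
    [3,4] "river" : (S\PP)/(NP\S)
    [4,6] NP\S   <B
      [4,5] "here" : PP\S
      [5,6] "found" : NP\PP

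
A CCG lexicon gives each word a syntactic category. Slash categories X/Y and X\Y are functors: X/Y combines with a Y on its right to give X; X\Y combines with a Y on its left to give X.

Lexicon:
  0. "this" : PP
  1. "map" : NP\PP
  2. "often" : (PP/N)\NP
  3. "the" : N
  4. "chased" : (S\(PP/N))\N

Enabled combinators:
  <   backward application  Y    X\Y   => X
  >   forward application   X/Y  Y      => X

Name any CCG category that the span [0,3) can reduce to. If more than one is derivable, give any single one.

PP/N

[0,5] S   <
  [0,3] PP/N   <
    [0,2] NP   <
      [0,1] "this" : PP
      [1,2] "map" : NP\PP
    [2,3] "often" : (PP/N)\NP
  [3,5] S\(PP/N)   <
    [3,4] "the" : N
    [4,5] "chased" : (S\(PP/N))\N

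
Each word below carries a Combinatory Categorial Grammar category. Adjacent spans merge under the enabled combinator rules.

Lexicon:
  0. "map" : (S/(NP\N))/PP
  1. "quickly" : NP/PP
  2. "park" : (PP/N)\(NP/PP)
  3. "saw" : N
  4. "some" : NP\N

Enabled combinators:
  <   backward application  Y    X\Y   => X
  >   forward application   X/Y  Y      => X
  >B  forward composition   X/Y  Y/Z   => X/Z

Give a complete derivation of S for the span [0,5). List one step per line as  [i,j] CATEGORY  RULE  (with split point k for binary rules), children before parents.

[0,5] S   >
  [0,4] S/(NP\N)   >
    [0,1] "map" : (S/(NP\N))/PP
    [1,4] PP   >
      [1,3] PP/N   <
        [1,2] "quickly" : NP/PP
        [2,3] "park" : (PP/N)\(NP/PP)
      [3,4] "saw" : N
  [4,5] "some" : NP\N

[0,1] (S/(NP\N))/PP  lex  "map"
[1,2] NP/PP  lex  "quickly"
[2,3] (PP/N)\(NP/PP)  lex  "park"
[1,3] PP/N  <  k=2
[3,4] N  lex  "saw"
[1,4] PP  >  k=3
[0,4] S/(NP\N)  >  k=1
[4,5] NP\N  lex  "some"
[0,5] S  >  k=4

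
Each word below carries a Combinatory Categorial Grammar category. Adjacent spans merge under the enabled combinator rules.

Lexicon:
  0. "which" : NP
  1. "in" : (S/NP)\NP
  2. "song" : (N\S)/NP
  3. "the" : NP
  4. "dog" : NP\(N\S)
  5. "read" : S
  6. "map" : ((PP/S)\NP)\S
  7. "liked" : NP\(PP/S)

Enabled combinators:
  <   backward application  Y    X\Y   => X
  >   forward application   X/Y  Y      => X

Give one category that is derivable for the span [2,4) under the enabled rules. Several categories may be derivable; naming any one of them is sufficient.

N\S

[0,8] S   >
  [0,2] S/NP   <
    [0,1] "which" : NP
    [1,2] "in" : (S/NP)\NP
  [2,8] NP   <
    [2,7] PP/S   <
      [2,5] NP   <
        [2,4] N\S   >
          [2,3] "song" : (N\S)/NP
          [3,4] "the" : NP
        [4,5] "dog" : NP\(N\S)
      [5,7] (PP/S)\NP   <
        [5,6] "read" : S
        [6,7] "map" : ((PP/S)\NP)\S
    [7,8] "liked" : NP\(PP/S)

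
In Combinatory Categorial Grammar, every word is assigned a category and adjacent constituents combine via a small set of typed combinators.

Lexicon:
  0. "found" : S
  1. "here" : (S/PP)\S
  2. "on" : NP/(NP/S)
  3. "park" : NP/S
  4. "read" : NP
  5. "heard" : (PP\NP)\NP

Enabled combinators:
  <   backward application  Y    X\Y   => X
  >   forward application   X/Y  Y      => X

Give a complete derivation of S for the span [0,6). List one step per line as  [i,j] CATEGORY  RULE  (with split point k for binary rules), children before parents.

[0,6] S   >
  [0,2] S/PP   <
    [0,1] "found" : S
    [1,2] "here" : (S/PP)\S
  [2,6] PP   <
    [2,4] NP   >
      [2,3] "on" : NP/(NP/S)
      [3,4] "park" : NP/S
    [4,6] PP\NP   <
      [4,5] "read" : NP
      [5,6] "heard" : (PP\NP)\NP

[0,1] S  lex  "found"
[1,2] (S/PP)\S  lex  "here"
[0,2] S/PP  <  k=1
[2,3] NP/(NP/S)  lex  "on"
[3,4] NP/S  lex  "park"
[2,4] NP  >  k=3
[4,5] NP  lex  "read"
[5,6] (PP\NP)\NP  lex  "heard"
[4,6] PP\NP  <  k=5
[2,6] PP  <  k=4
[0,6] S  >  k=2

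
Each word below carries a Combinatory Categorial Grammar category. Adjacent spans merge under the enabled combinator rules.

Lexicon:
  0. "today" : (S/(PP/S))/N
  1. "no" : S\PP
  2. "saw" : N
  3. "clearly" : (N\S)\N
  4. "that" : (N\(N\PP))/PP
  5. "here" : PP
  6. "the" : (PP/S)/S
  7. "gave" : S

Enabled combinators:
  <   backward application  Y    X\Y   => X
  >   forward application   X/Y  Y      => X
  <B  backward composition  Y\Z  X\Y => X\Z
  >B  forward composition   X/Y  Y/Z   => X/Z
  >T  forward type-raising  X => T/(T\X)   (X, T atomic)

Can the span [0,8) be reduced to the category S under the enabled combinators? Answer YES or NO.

[0,8] S   >
  [0,6] S/(PP/S)   >
    [0,1] "today" : (S/(PP/S))/N
    [1,6] N   <
      [1,4] N\PP   <B
        [1,2] "no" : S\PP
        [2,4] N\S   <
          [2,3] "saw" : N
          [3,4] "clearly" : (N\S)\N
      [4,6] N\(N\PP)   >
        [4,5] "that" : (N\(N\PP))/PP
        [5,6] "here" : PP
  [6,8] PP/S   >
    [6,7] "the" : (PP/S)/S
    [7,8] "gave" : S

YES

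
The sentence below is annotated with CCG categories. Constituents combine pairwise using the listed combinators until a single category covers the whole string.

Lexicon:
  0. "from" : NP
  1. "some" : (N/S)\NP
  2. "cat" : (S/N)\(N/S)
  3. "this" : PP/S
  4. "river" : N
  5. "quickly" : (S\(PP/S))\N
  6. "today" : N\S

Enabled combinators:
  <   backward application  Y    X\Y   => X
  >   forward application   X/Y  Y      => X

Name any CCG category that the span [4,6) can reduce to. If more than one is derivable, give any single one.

S\(PP/S)

[0,7] S   >
  [0,3] S/N   <
    [0,2] N/S   <
      [0,1] "from" : NP
      [1,2] "some" : (N/S)\NP
    [2,3] "cat" : (S/N)\(N/S)
  [3,7] N   <
    [3,6] S   <
      [3,4] "this" : PP/S
      [4,6] S\(PP/S)   <
        [4,5] "river" : N
        [5,6] "quickly" : (S\(PP/S))\N
    [6,7] "today" : N\S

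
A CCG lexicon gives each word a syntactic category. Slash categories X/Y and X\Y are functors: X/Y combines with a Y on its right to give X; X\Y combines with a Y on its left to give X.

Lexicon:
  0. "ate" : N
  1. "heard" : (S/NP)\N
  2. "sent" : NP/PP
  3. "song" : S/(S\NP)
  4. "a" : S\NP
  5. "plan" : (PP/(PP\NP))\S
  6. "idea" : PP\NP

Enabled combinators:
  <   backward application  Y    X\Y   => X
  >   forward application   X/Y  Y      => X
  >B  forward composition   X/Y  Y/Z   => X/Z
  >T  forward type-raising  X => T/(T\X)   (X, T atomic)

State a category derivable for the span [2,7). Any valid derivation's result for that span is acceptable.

[0,7] S   >
  [0,2] S/NP   <
    [0,1] "ate" : N
    [1,2] "heard" : (S/NP)\N
  [2,7] NP   >
    [2,3] "sent" : NP/PP
    [3,7] PP   >
      [3,6] PP/(PP\NP)   <
        [3,5] S   >
          [3,4] "song" : S/(S\NP)
          [4,5] "a" : S\NP
        [5,6] "plan" : (PP/(PP\NP))\S
      [6,7] "idea" : PP\NP

NP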